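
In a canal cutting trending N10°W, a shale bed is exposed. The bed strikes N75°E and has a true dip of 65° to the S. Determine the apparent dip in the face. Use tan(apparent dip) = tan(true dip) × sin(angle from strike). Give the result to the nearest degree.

65°

Angle between strike (N75°E) and section (N10°W): β = 85°.
tan(apparent dip) = tan 65° · sin 85° = 2.1363
apparent dip = arctan 2.1363 = 64.92°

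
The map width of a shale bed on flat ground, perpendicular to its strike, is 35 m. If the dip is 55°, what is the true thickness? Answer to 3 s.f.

28.7 m

True thickness t = w · sin(dip) = 35 × sin 55°
t = 35 × 0.8192 = 28.670 m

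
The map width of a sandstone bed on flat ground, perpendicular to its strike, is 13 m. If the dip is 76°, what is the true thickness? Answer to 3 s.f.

12.6 m

True thickness t = w · sin(dip) = 13 × sin 76°
t = 13 × 0.9703 = 12.614 m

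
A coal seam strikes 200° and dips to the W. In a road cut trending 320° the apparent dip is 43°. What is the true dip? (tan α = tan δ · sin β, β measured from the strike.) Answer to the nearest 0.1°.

β = acute angle between strike 200° and section 320° = 60°.
tan(true dip) = tan 43° / sin 60° = 1.0768
δ = arctan(1.0768) = 47.12°

47.1°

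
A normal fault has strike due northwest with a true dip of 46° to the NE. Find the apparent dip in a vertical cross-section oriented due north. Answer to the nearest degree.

36°

Angle between strike (due northwest) and section (due north): β = 45°.
tan(apparent dip) = tan 46° · sin 45° = 0.7322
α = arctan(0.7322) = 36.21°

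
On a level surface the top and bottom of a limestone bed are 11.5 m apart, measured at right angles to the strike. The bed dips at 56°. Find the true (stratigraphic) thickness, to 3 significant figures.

True thickness t = w · sin(dip) = 11.5 × sin 56°
t = 11.5 × 0.8290 = 9.534 m

9.53 m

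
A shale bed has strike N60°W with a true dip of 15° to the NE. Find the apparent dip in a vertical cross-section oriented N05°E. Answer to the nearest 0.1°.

13.6°

Angle between strike (N60°W) and section (N05°E): β = 65°.
tan α = tan 15° × sin 65° = 0.2679 × 0.9063 = 0.2428
apparent dip = arctan 0.2428 = 13.65°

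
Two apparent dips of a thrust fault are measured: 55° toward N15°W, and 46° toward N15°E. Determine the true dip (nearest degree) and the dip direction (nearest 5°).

true dip 56°, dip direction 330°

Each apparent-dip line lies in the plane. As unit vectors (x east, y north, z up), v₁ plunges 55°→N15°W and v₂ plunges 46°→N15°E.
Cross product v₁ × v₂ gives the pole to the plane: n ∝ (-0.151, 0.254, 0.199).
Dip δ = arctan(|n_h|/n_z) = arctan(0.296/0.199) = 56.0°.
Dip direction = azimuth of (n_x, n_y) = atan2(-0.151, 0.254) = 329°.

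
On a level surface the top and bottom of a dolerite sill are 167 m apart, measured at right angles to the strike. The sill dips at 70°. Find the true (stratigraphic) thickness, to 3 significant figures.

157 m

True thickness t = w · sin(dip) = 167 × sin 70°
t = 167 × 0.9397 = 156.929 m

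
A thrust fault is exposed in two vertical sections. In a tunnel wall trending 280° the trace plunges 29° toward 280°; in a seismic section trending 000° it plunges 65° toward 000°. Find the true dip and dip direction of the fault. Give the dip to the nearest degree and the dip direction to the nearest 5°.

Each apparent-dip line lies in the plane. As unit vectors (x east, y north, z up), v₁ plunges 29°→280° and v₂ plunges 65°→000°.
Cross product v₁ × v₂ gives the pole to the plane: n ∝ (-0.067, 0.781, 0.364).
True dip = arccos(n_z / |n|) = arccos(0.4213) = 65.1°.
The horizontal component of n points toward azimuth atan2(n_x, n_y) = 355°, the dip direction.

true dip 65°, dip direction 355°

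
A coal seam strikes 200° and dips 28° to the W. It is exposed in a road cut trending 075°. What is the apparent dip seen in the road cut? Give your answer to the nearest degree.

24°

The strike is 200° and the section trends 075°; the acute angle between them is β = 55°.
tan(apparent dip) = tan 28° · sin 55° = 0.4356
apparent dip = arctan 0.4356 = 23.54°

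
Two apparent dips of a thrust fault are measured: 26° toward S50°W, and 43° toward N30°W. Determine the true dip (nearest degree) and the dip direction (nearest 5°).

true dip 49°, dip direction 295°

The two traces are lines in the plane: v₁ = (sin 230°·cos 26°, cos 230°·cos 26°, −sin 26°), v₂ = (sin 330°·cos 43°, cos 330°·cos 43°, −sin 43°).
n = v₁ × v₂ = (-0.672, 0.309, 0.647) (taken with n_z > 0).
True dip = arccos(n_z / |n|) = arccos(0.6587) = 48.8°.
Dip direction = azimuth of (n_x, n_y) = atan2(-0.672, 0.309) = 295°.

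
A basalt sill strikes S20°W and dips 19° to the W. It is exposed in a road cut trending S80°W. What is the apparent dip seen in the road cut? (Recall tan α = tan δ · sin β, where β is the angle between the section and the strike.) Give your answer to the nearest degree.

The section lies 60° from the strike.
tan(apparent dip) = tan 19° · sin 60° = 0.2982
apparent dip = arctan 0.2982 = 16.60°

17°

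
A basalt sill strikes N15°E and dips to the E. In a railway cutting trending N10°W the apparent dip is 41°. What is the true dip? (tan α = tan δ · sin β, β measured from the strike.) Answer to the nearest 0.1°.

64.1°

The section is 25° from the strike.
tan δ = tan α / sin β = tan 41° / sin 25° = 0.8693 / 0.4226 = 2.0569
true dip = arctan 2.0569 = 64.07°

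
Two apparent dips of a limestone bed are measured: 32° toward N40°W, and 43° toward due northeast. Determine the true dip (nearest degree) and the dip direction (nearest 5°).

Represent each trace as a vector plunging at its apparent dip toward its trend (east-north-up frame): v₁ = (-0.545, 0.650, -0.530), v₂ = (0.517, 0.517, -0.682).
The plane normal is n = v₁ × v₂ ∝ (0.169, 0.646, 0.618).
tan δ = √(n_x²+n_y²)/n_z = 0.668/0.618, so δ = 47.2°.
Dip direction = azimuth of (n_x, n_y) = atan2(0.169, 0.646) = 15°.

true dip 47°, dip direction 015°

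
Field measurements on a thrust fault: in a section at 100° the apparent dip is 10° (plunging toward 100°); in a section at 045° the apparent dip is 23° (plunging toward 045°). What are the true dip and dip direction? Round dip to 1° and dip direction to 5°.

true dip 23°, dip direction 035°

The two traces are lines in the plane: v₁ = (sin 100°·cos 10°, cos 100°·cos 10°, −sin 10°), v₂ = (sin 45°·cos 23°, cos 45°·cos 23°, −sin 23°).
Cross product v₁ × v₂ gives the pole to the plane: n ∝ (0.180, 0.266, 0.743).
True dip = arccos(n_z / |n|) = arccos(0.9179) = 23.4°.
The horizontal component of n points toward azimuth atan2(n_x, n_y) = 34°, the dip direction.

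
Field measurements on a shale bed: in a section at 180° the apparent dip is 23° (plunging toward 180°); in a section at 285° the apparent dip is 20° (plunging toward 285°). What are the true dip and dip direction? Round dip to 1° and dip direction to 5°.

The two traces are lines in the plane: v₁ = (sin 180°·cos 23°, cos 180°·cos 23°, −sin 23°), v₂ = (sin 285°·cos 20°, cos 285°·cos 20°, −sin 20°).
Cross product v₁ × v₂ gives the pole to the plane: n ∝ (-0.410, -0.355, 0.836).
tan δ = √(n_x²+n_y²)/n_z = 0.542/0.836, so δ = 33.0°.
Dip direction = azimuth of (n_x, n_y) = atan2(-0.410, -0.355) = 229°.

true dip 33°, dip direction 230°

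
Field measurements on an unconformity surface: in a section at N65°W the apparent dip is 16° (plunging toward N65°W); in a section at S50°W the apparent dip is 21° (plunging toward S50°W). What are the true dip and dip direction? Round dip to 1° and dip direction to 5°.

The two traces are lines in the plane: v₁ = (sin 295°·cos 16°, cos 295°·cos 16°, −sin 16°), v₂ = (sin 230°·cos 21°, cos 230°·cos 21°, −sin 21°).
n = v₁ × v₂ = (-0.311, -0.115, 0.813) (taken with n_z > 0).
Dip δ = arctan(|n_h|/n_z) = arctan(0.332/0.813) = 22.2°.
The horizontal component of n points toward azimuth atan2(n_x, n_y) = 250°, the dip direction.

true dip 22°, dip direction 250°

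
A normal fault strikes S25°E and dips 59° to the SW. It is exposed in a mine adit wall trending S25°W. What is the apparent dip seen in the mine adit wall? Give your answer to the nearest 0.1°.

The strike is S25°E and the section trends S25°W; the acute angle between them is β = 50°.
tan α = tan 59° × sin 50° = 1.6643 × 0.7660 = 1.2749
α = arctan(1.2749) = 51.89°

51.9°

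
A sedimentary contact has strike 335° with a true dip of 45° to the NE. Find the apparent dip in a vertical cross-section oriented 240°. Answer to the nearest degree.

45°

The strike is 335° and the section trends 240°; the acute angle between them is β = 85°.
tan α = tan 45° × sin 85° = 1.0000 × 0.9962 = 0.9962
apparent dip = arctan 0.9962 = 44.89°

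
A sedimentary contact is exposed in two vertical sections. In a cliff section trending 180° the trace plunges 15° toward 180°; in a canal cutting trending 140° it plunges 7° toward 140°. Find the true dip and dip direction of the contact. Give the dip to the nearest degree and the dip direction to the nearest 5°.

true dip 17°, dip direction 205°

Each apparent-dip line lies in the plane. As unit vectors (x east, y north, z up), v₁ plunges 15°→180° and v₂ plunges 7°→140°.
Cross product v₁ × v₂ gives the pole to the plane: n ∝ (-0.079, -0.165, 0.616).
Dip δ = arctan(|n_h|/n_z) = arctan(0.183/0.616) = 16.5°.
The horizontal component of n points toward azimuth atan2(n_x, n_y) = 206°, the dip direction.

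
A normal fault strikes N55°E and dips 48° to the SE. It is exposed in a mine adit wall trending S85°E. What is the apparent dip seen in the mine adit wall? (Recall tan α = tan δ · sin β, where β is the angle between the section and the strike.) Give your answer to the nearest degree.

36°

Angle between strike (N55°E) and section (S85°E): β = 40°.
tan(apparent dip) = tan 48° · sin 40° = 0.7139
α = arctan(0.7139) = 35.52°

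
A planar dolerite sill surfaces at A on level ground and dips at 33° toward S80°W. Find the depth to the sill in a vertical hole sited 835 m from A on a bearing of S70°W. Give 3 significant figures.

534 m

The hole lies 10° from the dip direction, so the down-dip offset is 835 × cos 10° = 822.31 m.
Depth = down-dip offset × tan(dip) = 822.31 × tan 33° = 822.31 × 0.6494
Depth = 534.02 m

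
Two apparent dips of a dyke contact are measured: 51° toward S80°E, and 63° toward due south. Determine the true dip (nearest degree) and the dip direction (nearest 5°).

true dip 65°, dip direction 155°

Each apparent-dip line lies in the plane. As unit vectors (x east, y north, z up), v₁ plunges 51°→S80°E and v₂ plunges 63°→due south.
The plane normal is n = v₁ × v₂ ∝ (0.255, -0.552, 0.281).
Dip δ = arctan(|n_h|/n_z) = arctan(0.608/0.281) = 65.2°.
Dip direction = atan2(0.255, -0.552) = 155° (azimuth of n's horizontal projection).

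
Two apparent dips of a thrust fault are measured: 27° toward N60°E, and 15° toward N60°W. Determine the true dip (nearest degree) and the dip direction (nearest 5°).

true dip 38°, dip direction 010°

The two traces are lines in the plane: v₁ = (sin 60°·cos 27°, cos 60°·cos 27°, −sin 27°), v₂ = (sin 300°·cos 15°, cos 300°·cos 15°, −sin 15°).
Cross product v₁ × v₂ gives the pole to the plane: n ∝ (0.104, 0.579, 0.745).
tan δ = √(n_x²+n_y²)/n_z = 0.589/0.745, so δ = 38.3°.
Dip direction = atan2(0.104, 0.579) = 10° (azimuth of n's horizontal projection).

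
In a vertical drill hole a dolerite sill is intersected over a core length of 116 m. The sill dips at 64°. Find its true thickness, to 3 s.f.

50.9 m

True thickness t = h · cos(dip) = 116 × cos 64°
t = 116 × 0.4384 = 50.851 m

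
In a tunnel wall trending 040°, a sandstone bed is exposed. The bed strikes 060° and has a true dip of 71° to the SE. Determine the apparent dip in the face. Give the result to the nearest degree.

Angle between strike (060°) and section (040°): β = 20°.
tan(apparent dip) = tan 71° · sin 20° = 0.9933
apparent dip = arctan 0.9933 = 44.81°

45°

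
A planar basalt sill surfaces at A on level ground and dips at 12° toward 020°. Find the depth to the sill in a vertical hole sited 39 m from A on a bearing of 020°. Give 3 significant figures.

The hole is directly down-dip from the outcrop, so the down-dip offset is 39 m.
Depth = down-dip offset × tan(dip) = 39.00 × tan 12° = 39.00 × 0.2126
Depth = 8.29 m

8.29 m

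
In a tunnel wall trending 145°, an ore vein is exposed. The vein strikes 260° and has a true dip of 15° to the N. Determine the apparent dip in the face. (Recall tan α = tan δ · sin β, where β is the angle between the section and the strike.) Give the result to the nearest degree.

14°

The section lies 65° from the strike.
tan(apparent dip) = tan 15° · sin 65° = 0.2428
apparent dip = arctan 0.2428 = 13.65°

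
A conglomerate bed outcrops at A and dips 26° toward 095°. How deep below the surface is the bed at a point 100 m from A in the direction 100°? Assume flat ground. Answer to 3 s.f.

48.6 m

The hole lies 5° from the dip direction, so the down-dip offset is 100 × cos 5° = 99.62 m.
Depth = down-dip offset × tan(dip) = 99.62 × tan 26° = 99.62 × 0.4877
Depth = 48.59 m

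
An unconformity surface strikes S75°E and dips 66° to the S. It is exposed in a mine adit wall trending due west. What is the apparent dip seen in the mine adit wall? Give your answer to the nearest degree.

Angle between strike (S75°E) and section (due west): β = 15°.
tan α = tan 66° × sin 15° = 2.2460 × 0.2588 = 0.5813
α = arctan(0.5813) = 30.17°

30°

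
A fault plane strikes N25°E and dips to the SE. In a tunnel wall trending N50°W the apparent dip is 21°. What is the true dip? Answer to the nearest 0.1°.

21.7°

β = acute angle between strike N25°E and section N50°W = 75°.
tan δ = tan α / sin β = tan 21° / sin 75° = 0.3839 / 0.9659 = 0.3974
δ = arctan(0.3974) = 21.67°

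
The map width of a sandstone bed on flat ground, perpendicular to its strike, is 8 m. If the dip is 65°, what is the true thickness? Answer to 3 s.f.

True thickness t = w · sin(dip) = 8 × sin 65°
t = 8 × 0.9063 = 7.250 m

7.25 m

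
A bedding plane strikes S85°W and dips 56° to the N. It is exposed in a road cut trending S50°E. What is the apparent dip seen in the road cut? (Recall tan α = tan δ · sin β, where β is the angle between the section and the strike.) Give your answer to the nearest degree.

Angle between strike (S85°W) and section (S50°E): β = 45°.
tan α = tan 56° × sin 45° = 1.4826 × 0.7071 = 1.0483
α = arctan(1.0483) = 46.35°

46°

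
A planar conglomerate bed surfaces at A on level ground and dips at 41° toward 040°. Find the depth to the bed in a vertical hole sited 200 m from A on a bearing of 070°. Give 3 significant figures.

151 m

The hole lies 30° from the dip direction, so the down-dip offset is 200 × cos 30° = 173.21 m.
Depth = down-dip offset × tan(dip) = 173.21 × tan 41° = 173.21 × 0.8693
Depth = 150.56 m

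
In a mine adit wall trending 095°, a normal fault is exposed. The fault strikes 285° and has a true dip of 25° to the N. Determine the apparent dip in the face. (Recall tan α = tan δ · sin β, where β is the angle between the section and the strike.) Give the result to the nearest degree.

The strike is 285° and the section trends 095°; the acute angle between them is β = 10°.
tan(apparent dip) = tan 25° · sin 10° = 0.0810
apparent dip = arctan 0.0810 = 4.63°

5°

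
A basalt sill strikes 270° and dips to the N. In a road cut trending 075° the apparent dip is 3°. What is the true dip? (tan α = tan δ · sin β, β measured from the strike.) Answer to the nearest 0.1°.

11.4°

β = acute angle between strike 270° and section 075° = 15°.
tan(true dip) = tan 3° / sin 15° = 0.2025
true dip = arctan 0.2025 = 11.45°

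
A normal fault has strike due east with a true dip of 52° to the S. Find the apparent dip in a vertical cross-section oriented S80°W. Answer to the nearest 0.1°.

The section lies 10° from the strike.
tan α = tan 52° × sin 10° = 1.2799 × 0.1736 = 0.2223
apparent dip = arctan 0.2223 = 12.53°

12.5°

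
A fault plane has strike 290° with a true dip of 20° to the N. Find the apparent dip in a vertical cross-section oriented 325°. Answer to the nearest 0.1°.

Angle between strike (290°) and section (325°): β = 35°.
tan(apparent dip) = tan 20° · sin 35° = 0.2088
α = arctan(0.2088) = 11.79°

11.8°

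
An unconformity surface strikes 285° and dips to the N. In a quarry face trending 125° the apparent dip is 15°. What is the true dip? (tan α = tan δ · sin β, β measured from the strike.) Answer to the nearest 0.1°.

38.1°

β = acute angle between strike 285° and section 125° = 20°.
tan δ = tan α / sin β = tan 15° / sin 20° = 0.2679 / 0.3420 = 0.7834
true dip = arctan 0.7834 = 38.08°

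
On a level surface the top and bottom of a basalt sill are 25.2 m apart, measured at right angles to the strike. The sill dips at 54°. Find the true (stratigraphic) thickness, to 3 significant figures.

True thickness t = w · sin(dip) = 25.2 × sin 54°
t = 25.2 × 0.8090 = 20.387 m

20.4 m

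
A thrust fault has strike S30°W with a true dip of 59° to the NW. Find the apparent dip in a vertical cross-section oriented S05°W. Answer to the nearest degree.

35°

The section lies 25° from the strike.
tan(apparent dip) = tan 59° · sin 25° = 0.7034
apparent dip = arctan 0.7034 = 35.12°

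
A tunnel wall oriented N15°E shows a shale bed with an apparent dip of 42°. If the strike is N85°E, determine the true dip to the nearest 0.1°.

43.8°

The section is 70° from the strike.
tan δ = tan α / sin β = tan 42° / sin 70° = 0.9004 / 0.9397 = 0.9582
δ = arctan(0.9582) = 43.78°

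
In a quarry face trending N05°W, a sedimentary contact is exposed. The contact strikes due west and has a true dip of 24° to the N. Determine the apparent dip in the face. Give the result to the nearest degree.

24°

Angle between strike (due west) and section (N05°W): β = 85°.
tan(apparent dip) = tan 24° · sin 85° = 0.4435
apparent dip = arctan 0.4435 = 23.92°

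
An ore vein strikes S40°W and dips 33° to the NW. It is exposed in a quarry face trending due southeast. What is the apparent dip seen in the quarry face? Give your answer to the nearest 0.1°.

The section lies 85° from the strike.
tan α = tan 33° × sin 85° = 0.6494 × 0.9962 = 0.6469
α = arctan(0.6469) = 32.90°

32.9°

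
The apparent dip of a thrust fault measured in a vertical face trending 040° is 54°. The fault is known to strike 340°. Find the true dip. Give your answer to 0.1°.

β = acute angle between strike 340° and section 040° = 60°.
tan(true dip) = tan 54° / sin 60° = 1.5893
true dip = arctan 1.5893 = 57.82°

57.8°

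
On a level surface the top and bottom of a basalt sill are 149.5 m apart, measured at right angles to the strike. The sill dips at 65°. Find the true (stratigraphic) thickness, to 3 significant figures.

135 m

True thickness t = w · sin(dip) = 149.5 × sin 65°
t = 149.5 × 0.9063 = 135.493 m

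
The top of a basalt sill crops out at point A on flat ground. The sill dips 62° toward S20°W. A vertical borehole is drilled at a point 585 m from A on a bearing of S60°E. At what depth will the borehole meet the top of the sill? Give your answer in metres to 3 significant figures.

191 m

The hole lies 80° from the dip direction, so the down-dip offset is 585 × cos 80° = 101.58 m.
Depth = down-dip offset × tan(dip) = 101.58 × tan 62° = 101.58 × 1.8807
Depth = 191.05 m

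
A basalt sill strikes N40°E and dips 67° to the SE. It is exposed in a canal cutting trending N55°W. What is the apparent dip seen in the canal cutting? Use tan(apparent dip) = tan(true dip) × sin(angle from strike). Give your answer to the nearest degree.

67°

The strike is N40°E and the section trends N55°W; the acute angle between them is β = 85°.
tan α = tan 67° × sin 85° = 2.3559 × 0.9962 = 2.3469
apparent dip = arctan 2.3469 = 66.92°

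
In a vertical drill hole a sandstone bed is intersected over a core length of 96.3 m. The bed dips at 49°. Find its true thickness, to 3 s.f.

True thickness t = h · cos(dip) = 96.3 × cos 49°
t = 96.3 × 0.6561 = 63.178 m

63.2 m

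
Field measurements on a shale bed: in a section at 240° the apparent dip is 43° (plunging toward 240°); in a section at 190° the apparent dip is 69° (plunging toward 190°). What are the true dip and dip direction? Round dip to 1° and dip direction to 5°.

true dip 70°, dip direction 170°

The two traces are lines in the plane: v₁ = (sin 240°·cos 43°, cos 240°·cos 43°, −sin 43°), v₂ = (sin 190°·cos 69°, cos 190°·cos 69°, −sin 69°).
n = v₁ × v₂ = (0.101, -0.549, 0.201) (taken with n_z > 0).
Dip δ = arctan(|n_h|/n_z) = arctan(0.558/0.201) = 70.2°.
The horizontal component of n points toward azimuth atan2(n_x, n_y) = 170°, the dip direction.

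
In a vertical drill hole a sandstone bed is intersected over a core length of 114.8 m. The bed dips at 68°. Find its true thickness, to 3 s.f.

43.0 m

True thickness t = h · cos(dip) = 114.8 × cos 68°
t = 114.8 × 0.3746 = 43.005 m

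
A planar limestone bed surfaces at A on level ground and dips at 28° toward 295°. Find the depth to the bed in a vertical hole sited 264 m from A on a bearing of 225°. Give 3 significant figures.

48.0 m

The hole lies 70° from the dip direction, so the down-dip offset is 264 × cos 70° = 90.29 m.
Depth = down-dip offset × tan(dip) = 90.29 × tan 28° = 90.29 × 0.5317
Depth = 48.01 m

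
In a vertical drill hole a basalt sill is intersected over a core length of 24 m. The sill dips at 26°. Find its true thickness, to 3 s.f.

True thickness t = h · cos(dip) = 24 × cos 26°
t = 24 × 0.8988 = 21.571 m

21.6 m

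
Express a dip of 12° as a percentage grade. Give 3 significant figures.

21.3%

grade % = 100 × tan 12° = 100 × 0.2126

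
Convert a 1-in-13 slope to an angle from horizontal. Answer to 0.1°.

4.4°

tan θ = 1/13 = 0.0769
θ = arctan(0.0769) = 4.40°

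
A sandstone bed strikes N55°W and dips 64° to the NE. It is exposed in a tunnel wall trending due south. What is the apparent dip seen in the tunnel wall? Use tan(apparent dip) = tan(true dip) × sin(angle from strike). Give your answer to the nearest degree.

The section lies 55° from the strike.
tan α = tan 64° × sin 55° = 2.0503 × 0.8192 = 1.6795
α = arctan(1.6795) = 59.23°

59°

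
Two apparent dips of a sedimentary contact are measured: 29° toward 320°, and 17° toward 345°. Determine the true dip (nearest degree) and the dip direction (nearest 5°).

true dip 36°, dip direction 280°

Represent each trace as a vector plunging at its apparent dip toward its trend (east-north-up frame): v₁ = (-0.562, 0.670, -0.485), v₂ = (-0.248, 0.924, -0.292).
The plane normal is n = v₁ × v₂ ∝ (-0.252, 0.044, 0.353).
Dip δ = arctan(|n_h|/n_z) = arctan(0.256/0.353) = 35.9°.
Dip direction = azimuth of (n_x, n_y) = atan2(-0.252, 0.044) = 280°.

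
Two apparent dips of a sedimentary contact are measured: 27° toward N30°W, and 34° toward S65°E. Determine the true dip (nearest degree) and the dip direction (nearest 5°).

true dip 63°, dip direction 045°

Each apparent-dip line lies in the plane. As unit vectors (x east, y north, z up), v₁ plunges 27°→N30°W and v₂ plunges 34°→S65°E.
The plane normal is n = v₁ × v₂ ∝ (0.591, 0.590, 0.424).
True dip = arccos(n_z / |n|) = arccos(0.4525) = 63.1°.
Dip direction = azimuth of (n_x, n_y) = atan2(0.591, 0.590) = 45°.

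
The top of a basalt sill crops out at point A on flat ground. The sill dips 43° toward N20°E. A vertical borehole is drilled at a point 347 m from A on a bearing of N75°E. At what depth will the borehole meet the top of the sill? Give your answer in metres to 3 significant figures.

186 m

The hole lies 55° from the dip direction, so the down-dip offset is 347 × cos 55° = 199.03 m.
Depth = down-dip offset × tan(dip) = 199.03 × tan 43° = 199.03 × 0.9325
Depth = 185.60 m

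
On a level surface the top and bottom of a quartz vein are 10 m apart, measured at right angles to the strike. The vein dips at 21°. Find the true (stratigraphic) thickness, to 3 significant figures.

True thickness t = w · sin(dip) = 10 × sin 21°
t = 10 × 0.3584 = 3.584 m

3.58 m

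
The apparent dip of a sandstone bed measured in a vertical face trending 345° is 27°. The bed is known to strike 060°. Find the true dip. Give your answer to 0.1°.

27.8°

β = acute angle between strike 060° and section 345° = 75°.
tan(true dip) = tan 27° / sin 75° = 0.5275
true dip = arctan 0.5275 = 27.81°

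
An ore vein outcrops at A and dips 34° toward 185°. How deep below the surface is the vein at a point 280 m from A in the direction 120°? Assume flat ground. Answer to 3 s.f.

79.8 m

The hole lies 65° from the dip direction, so the down-dip offset is 280 × cos 65° = 118.33 m.
Depth = down-dip offset × tan(dip) = 118.33 × tan 34° = 118.33 × 0.6745
Depth = 79.82 m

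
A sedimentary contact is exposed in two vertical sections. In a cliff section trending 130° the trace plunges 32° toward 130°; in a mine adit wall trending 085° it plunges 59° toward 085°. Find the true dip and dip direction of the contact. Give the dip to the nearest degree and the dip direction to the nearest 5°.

true dip 61°, dip direction 060°

Represent each trace as a vector plunging at its apparent dip toward its trend (east-north-up frame): v₁ = (0.650, -0.545, -0.530), v₂ = (0.513, 0.045, -0.857).
n = v₁ × v₂ = (0.491, 0.285, 0.309) (taken with n_z > 0).
tan δ = √(n_x²+n_y²)/n_z = 0.568/0.309, so δ = 61.5°.
Dip direction = azimuth of (n_x, n_y) = atan2(0.491, 0.285) = 60°.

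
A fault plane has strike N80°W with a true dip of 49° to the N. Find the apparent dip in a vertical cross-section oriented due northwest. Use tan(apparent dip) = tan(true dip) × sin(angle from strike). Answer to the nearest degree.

The section lies 35° from the strike.
tan(apparent dip) = tan 49° · sin 35° = 0.6598
apparent dip = arctan 0.6598 = 33.42°

33°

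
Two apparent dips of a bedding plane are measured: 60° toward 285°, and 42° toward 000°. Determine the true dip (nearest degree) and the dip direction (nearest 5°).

The two traces are lines in the plane: v₁ = (sin 285°·cos 60°, cos 285°·cos 60°, −sin 60°), v₂ = (sin 0°·cos 42°, cos 0°·cos 42°, −sin 42°).
n = v₁ × v₂ = (-0.557, 0.323, 0.359) (taken with n_z > 0).
Dip δ = arctan(|n_h|/n_z) = arctan(0.644/0.359) = 60.9°.
The horizontal component of n points toward azimuth atan2(n_x, n_y) = 300°, the dip direction.

true dip 61°, dip direction 300°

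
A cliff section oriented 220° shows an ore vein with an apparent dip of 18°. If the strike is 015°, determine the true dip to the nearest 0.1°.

37.6°

The section is 25° from the strike.
tan(true dip) = tan 18° / sin 25° = 0.7688
true dip = arctan 0.7688 = 37.55°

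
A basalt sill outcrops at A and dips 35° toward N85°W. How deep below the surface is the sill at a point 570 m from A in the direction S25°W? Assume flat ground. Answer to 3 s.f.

The hole lies 70° from the dip direction, so the down-dip offset is 570 × cos 70° = 194.95 m.
Depth = down-dip offset × tan(dip) = 194.95 × tan 35° = 194.95 × 0.7002
Depth = 136.51 m

137 m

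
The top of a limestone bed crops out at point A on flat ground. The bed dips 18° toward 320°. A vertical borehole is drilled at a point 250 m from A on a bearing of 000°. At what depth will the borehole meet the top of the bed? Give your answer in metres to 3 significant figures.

The hole lies 40° from the dip direction, so the down-dip offset is 250 × cos 40° = 191.51 m.
Depth = down-dip offset × tan(dip) = 191.51 × tan 18° = 191.51 × 0.3249
Depth = 62.23 m

62.2 m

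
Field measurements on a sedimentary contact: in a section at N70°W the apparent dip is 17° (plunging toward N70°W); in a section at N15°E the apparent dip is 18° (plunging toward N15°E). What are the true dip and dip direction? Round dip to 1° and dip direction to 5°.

Each apparent-dip line lies in the plane. As unit vectors (x east, y north, z up), v₁ plunges 17°→N70°W and v₂ plunges 18°→N15°E.
Cross product v₁ × v₂ gives the pole to the plane: n ∝ (-0.168, 0.350, 0.906).
tan δ = √(n_x²+n_y²)/n_z = 0.388/0.906, so δ = 23.2°.
Dip direction = azimuth of (n_x, n_y) = atan2(-0.168, 0.350) = 334°.

true dip 23°, dip direction 335°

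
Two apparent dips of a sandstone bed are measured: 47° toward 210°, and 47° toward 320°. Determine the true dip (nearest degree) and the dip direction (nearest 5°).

true dip 62°, dip direction 265°

Each apparent-dip line lies in the plane. As unit vectors (x east, y north, z up), v₁ plunges 47°→210° and v₂ plunges 47°→320°.
The plane normal is n = v₁ × v₂ ∝ (-0.814, -0.071, 0.437).
tan δ = √(n_x²+n_y²)/n_z = 0.817/0.437, so δ = 61.9°.
Dip direction = azimuth of (n_x, n_y) = atan2(-0.814, -0.071) = 265°.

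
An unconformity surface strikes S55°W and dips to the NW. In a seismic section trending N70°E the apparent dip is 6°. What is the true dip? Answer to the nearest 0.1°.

22.1°

The section is 15° from the strike.
tan(true dip) = tan 6° / sin 15° = 0.4061
true dip = arctan 0.4061 = 22.10°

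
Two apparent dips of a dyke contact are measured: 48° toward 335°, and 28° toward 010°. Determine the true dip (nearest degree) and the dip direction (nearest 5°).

true dip 52°, dip direction 305°

Represent each trace as a vector plunging at its apparent dip toward its trend (east-north-up frame): v₁ = (-0.283, 0.606, -0.743), v₂ = (0.153, 0.870, -0.469).
The plane normal is n = v₁ × v₂ ∝ (-0.361, 0.247, 0.339).
True dip = arccos(n_z / |n|) = arccos(0.6122) = 52.2°.
Dip direction = azimuth of (n_x, n_y) = atan2(-0.361, 0.247) = 304°.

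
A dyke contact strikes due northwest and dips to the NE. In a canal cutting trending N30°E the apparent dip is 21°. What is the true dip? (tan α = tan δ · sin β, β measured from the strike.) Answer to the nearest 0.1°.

The section is 75° from the strike.
tan(true dip) = tan 21° / sin 75° = 0.3974
δ = arctan(0.3974) = 21.67°

21.7°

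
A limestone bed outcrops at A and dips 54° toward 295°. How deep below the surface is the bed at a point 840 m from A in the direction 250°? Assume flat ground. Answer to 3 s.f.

818 m

The hole lies 45° from the dip direction, so the down-dip offset is 840 × cos 45° = 593.97 m.
Depth = down-dip offset × tan(dip) = 593.97 × tan 54° = 593.97 × 1.3764
Depth = 817.53 m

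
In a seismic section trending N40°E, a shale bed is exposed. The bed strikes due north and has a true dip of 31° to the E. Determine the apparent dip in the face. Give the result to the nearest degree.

21°

Angle between strike (due north) and section (N40°E): β = 40°.
tan α = tan 31° × sin 40° = 0.6009 × 0.6428 = 0.3862
apparent dip = arctan 0.3862 = 21.12°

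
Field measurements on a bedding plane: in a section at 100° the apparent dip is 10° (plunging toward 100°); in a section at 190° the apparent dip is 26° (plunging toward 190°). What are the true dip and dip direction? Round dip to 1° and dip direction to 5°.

Represent each trace as a vector plunging at its apparent dip toward its trend (east-north-up frame): v₁ = (0.970, -0.171, -0.174), v₂ = (-0.156, -0.885, -0.438).
Cross product v₁ × v₂ gives the pole to the plane: n ∝ (0.079, -0.452, 0.885).
True dip = arccos(n_z / |n|) = arccos(0.8877) = 27.4°.
Dip direction = atan2(0.079, -0.452) = 170° (azimuth of n's horizontal projection).

true dip 27°, dip direction 170°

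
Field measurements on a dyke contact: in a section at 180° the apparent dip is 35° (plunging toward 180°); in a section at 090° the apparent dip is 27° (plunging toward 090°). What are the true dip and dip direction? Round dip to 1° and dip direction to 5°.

true dip 41°, dip direction 145°

Represent each trace as a vector plunging at its apparent dip toward its trend (east-north-up frame): v₁ = (0.000, -0.819, -0.574), v₂ = (0.891, 0.000, -0.454).
Cross product v₁ × v₂ gives the pole to the plane: n ∝ (0.372, -0.511, 0.730).
True dip = arccos(n_z / |n|) = arccos(0.7559) = 40.9°.
The horizontal component of n points toward azimuth atan2(n_x, n_y) = 144°, the dip direction.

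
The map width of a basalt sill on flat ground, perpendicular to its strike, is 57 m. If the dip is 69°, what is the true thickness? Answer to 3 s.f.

True thickness t = w · sin(dip) = 57 × sin 69°
t = 57 × 0.9336 = 53.214 m

53.2 m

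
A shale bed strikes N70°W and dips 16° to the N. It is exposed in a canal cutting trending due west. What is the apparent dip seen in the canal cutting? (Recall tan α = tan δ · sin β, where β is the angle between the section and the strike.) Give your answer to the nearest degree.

The strike is N70°W and the section trends due west; the acute angle between them is β = 20°.
tan(apparent dip) = tan 16° · sin 20° = 0.0981
apparent dip = arctan 0.0981 = 5.60°

6°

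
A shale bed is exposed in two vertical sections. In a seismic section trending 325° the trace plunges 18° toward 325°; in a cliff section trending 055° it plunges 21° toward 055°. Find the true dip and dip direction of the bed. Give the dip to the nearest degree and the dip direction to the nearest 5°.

true dip 27°, dip direction 015°

Each apparent-dip line lies in the plane. As unit vectors (x east, y north, z up), v₁ plunges 18°→325° and v₂ plunges 21°→055°.
The plane normal is n = v₁ × v₂ ∝ (0.114, 0.432, 0.888).
Dip δ = arctan(|n_h|/n_z) = arctan(0.447/0.888) = 26.7°.
The horizontal component of n points toward azimuth atan2(n_x, n_y) = 15°, the dip direction.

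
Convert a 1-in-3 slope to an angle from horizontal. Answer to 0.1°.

18.4°

tan θ = 1/3 = 0.3333
θ = arctan(0.3333) = 18.43°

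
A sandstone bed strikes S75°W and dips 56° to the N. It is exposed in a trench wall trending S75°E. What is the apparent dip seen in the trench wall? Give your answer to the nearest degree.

The strike is S75°W and the section trends S75°E; the acute angle between them is β = 30°.
tan(apparent dip) = tan 56° · sin 30° = 0.7413
apparent dip = arctan 0.7413 = 36.55°

37°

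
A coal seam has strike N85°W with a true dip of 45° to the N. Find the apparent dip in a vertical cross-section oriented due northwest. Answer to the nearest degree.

Angle between strike (N85°W) and section (due northwest): β = 40°.
tan α = tan 45° × sin 40° = 1.0000 × 0.6428 = 0.6428
apparent dip = arctan 0.6428 = 32.73°

33°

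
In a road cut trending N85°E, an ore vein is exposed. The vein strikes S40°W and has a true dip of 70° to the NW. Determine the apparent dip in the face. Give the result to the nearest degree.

Angle between strike (S40°W) and section (N85°E): β = 45°.
tan α = tan 70° × sin 45° = 2.7475 × 0.7071 = 1.9428
apparent dip = arctan 1.9428 = 62.76°

63°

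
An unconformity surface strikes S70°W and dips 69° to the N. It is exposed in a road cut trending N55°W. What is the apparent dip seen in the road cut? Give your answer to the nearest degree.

The section lies 55° from the strike.
tan α = tan 69° × sin 55° = 2.6051 × 0.8192 = 2.1340
α = arctan(2.1340) = 64.89°

65°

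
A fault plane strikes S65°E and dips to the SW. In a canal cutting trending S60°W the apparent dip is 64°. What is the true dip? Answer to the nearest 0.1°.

68.2°

β = acute angle between strike S65°E and section S60°W = 55°.
tan δ = tan α / sin β = tan 64° / sin 55° = 2.0503 / 0.8192 = 2.5030
true dip = arctan 2.5030 = 68.22°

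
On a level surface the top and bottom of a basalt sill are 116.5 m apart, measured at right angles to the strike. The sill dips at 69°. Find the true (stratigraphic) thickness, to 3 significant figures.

True thickness t = w · sin(dip) = 116.5 × sin 69°
t = 116.5 × 0.9336 = 108.762 m

109 m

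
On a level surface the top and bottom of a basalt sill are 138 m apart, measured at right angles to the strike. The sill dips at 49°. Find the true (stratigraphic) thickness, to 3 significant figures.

104 m

True thickness t = w · sin(dip) = 138 × sin 49°
t = 138 × 0.7547 = 104.150 m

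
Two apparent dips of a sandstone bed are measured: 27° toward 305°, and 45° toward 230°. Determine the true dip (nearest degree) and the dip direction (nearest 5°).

true dip 46°, dip direction 245°

Represent each trace as a vector plunging at its apparent dip toward its trend (east-north-up frame): v₁ = (-0.730, 0.511, -0.454), v₂ = (-0.542, -0.455, -0.707).
Cross product v₁ × v₂ gives the pole to the plane: n ∝ (-0.568, -0.270, 0.609).
Dip δ = arctan(|n_h|/n_z) = arctan(0.629/0.609) = 45.9°.
The horizontal component of n points toward azimuth atan2(n_x, n_y) = 245°, the dip direction.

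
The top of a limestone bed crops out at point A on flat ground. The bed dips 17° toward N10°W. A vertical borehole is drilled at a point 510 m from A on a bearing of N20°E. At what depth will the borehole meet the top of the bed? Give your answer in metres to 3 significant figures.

135 m

The hole lies 30° from the dip direction, so the down-dip offset is 510 × cos 30° = 441.67 m.
Depth = down-dip offset × tan(dip) = 441.67 × tan 17° = 441.67 × 0.3057
Depth = 135.03 m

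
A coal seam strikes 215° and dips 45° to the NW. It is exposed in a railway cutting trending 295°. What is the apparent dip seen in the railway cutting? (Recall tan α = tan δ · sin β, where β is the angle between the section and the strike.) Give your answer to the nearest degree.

45°

Angle between strike (215°) and section (295°): β = 80°.
tan(apparent dip) = tan 45° · sin 80° = 0.9848
α = arctan(0.9848) = 44.56°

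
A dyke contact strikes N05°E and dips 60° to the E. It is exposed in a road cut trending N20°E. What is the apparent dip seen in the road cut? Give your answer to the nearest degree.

The section lies 15° from the strike.
tan(apparent dip) = tan 60° · sin 15° = 0.4483
α = arctan(0.4483) = 24.15°

24°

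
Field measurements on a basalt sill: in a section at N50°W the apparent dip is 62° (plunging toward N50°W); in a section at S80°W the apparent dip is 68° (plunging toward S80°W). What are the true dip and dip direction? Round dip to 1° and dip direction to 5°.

true dip 68°, dip direction 270°

Each apparent-dip line lies in the plane. As unit vectors (x east, y north, z up), v₁ plunges 62°→N50°W and v₂ plunges 68°→S80°W.
n = v₁ × v₂ = (-0.337, -0.008, 0.135) (taken with n_z > 0).
tan δ = √(n_x²+n_y²)/n_z = 0.337/0.135, so δ = 68.2°.
Dip direction = atan2(-0.337, -0.008) = 269° (azimuth of n's horizontal projection).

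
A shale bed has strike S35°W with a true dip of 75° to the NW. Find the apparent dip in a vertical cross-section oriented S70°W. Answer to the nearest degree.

65°

The section lies 35° from the strike.
tan(apparent dip) = tan 75° · sin 35° = 2.1406
apparent dip = arctan 2.1406 = 64.96°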